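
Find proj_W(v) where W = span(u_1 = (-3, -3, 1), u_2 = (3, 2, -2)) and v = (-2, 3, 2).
proj_W(v) = (-12/17, 69/34, 101/34)

Set up U = [u_1 | ... | u_2] ∈ R^(3×2). The projector onto W = col(U) is P = U (U^T U)^(-1) U^T.
Compute U^T U =
  [19, -17]
  [-17, 17],
and U^T v = (-1, -4).
Solve U^T U · c = U^T v for the coefficients: c = (-5/2, -93/34). The projection is proj_W(v) = U c.
Check: (v - proj_W(v)) · u_1 = 0  (should be 0).
Check: (v - proj_W(v)) · u_2 = 0  (should be 0).
Result: proj_W(v) = (-12/17, 69/34, 101/34).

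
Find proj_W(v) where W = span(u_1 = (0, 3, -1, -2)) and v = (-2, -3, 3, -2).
proj_W(v) = (0, -12/7, 4/7, 8/7)

Set up U = [u_1 | ... | u_1] ∈ R^(4×1). The projector onto W = col(U) is P = U (U^T U)^(-1) U^T.
Compute U^T U =
  [14],
and U^T v = (-8).
Solve U^T U · c = U^T v for the coefficients: c = (-4/7). The projection is proj_W(v) = U c.
Check: (v - proj_W(v)) · u_1 = 0  (should be 0).
Result: proj_W(v) = (0, -12/7, 4/7, 8/7).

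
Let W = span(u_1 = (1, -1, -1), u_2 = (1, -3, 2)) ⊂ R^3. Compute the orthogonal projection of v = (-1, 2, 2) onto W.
proj_W(v) = (-63/38, 61/38, 33/19)

Set up U = [u_1 | ... | u_2] ∈ R^(3×2). The projector onto W = col(U) is P = U (U^T U)^(-1) U^T.
Compute U^T U =
  [3, 2]
  [2, 14],
and U^T v = (-5, -3).
Solve U^T U · c = U^T v for the coefficients: c = (-32/19, 1/38). The projection is proj_W(v) = U c.
Check: (v - proj_W(v)) · u_1 = 0  (should be 0).
Check: (v - proj_W(v)) · u_2 = 0  (should be 0).
Result: proj_W(v) = (-63/38, 61/38, 33/19).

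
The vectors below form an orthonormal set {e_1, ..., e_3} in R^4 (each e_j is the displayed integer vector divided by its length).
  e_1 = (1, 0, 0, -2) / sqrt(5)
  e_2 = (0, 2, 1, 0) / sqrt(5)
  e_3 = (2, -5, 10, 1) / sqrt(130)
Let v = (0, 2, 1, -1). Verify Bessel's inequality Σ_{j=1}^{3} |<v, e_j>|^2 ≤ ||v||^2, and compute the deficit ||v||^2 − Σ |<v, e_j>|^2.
Σ |<v, e_j>|^2 = 151/26; ||v||^2 = 6; deficit = 5/26

Write each e_j = u_j / sqrt(<u_j, u_j>) where u_j is the displayed integer vector. Then <v, e_j> = <v, u_j> / sqrt(<u_j, u_j>), so |<v, e_j>|^2 = <v, u_j>^2 / <u_j, u_j>.
Coefficients: <v, e_1> = 2/sqrt(5), <v, e_2> = 5/sqrt(5), <v, e_3> = -1/sqrt(130).
Square and sum: Σ |<v, e_j>|^2 = 151/26.
Compute ||v||^2 = v·v = 6.
Deficit = 6 − 151/26 = 5/26 ≥ 0, confirming Bessel's inequality. (The deficit equals ||v − Σ <v,e_j> e_j||^2, the squared distance from v to span{e_j}.)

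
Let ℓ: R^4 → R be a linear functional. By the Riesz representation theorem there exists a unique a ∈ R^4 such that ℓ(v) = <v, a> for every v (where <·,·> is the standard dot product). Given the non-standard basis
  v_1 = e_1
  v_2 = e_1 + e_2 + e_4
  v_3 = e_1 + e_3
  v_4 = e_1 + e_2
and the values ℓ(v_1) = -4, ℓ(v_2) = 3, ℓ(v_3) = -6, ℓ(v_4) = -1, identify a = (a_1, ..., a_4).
a = (-4, 3, -2, 4)

Write a = (a_1, ..., a_4) in the standard basis. For each basis vector v_i, ℓ(v_i) = <v_i, a> is a linear equation in the a_j's. Collect the n equations into a matrix system V a = ℓ, where row i of V is v_i (expressed in the standard basis). Since V is invertible (lower-triangular with 1s on the diagonal, up to permutation), solve by back-substitution:
  V =
[[1, 0, 0, 0],
 [1, 1, 0, 1],
 [1, 0, 1, 0],
 [1, 1, 0, 0]]
  V a = (-4, 3, -6, -1)
Solving gives a = (-4, 3, -2, 4).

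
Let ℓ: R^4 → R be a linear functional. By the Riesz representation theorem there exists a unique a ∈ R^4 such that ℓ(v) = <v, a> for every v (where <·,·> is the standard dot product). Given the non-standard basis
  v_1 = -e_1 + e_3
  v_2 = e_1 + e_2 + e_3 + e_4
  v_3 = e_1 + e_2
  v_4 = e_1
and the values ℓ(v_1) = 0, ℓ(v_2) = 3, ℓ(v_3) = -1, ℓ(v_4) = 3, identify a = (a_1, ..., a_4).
a = (3, -4, 3, 1)

Write a = (a_1, ..., a_4) in the standard basis. For each basis vector v_i, ℓ(v_i) = <v_i, a> is a linear equation in the a_j's. Collect the n equations into a matrix system V a = ℓ, where row i of V is v_i (expressed in the standard basis). Since V is invertible (lower-triangular with 1s on the diagonal, up to permutation), solve by back-substitution:
  V =
[[-1, 0, 1, 0],
 [1, 1, 1, 1],
 [1, 1, 0, 0],
 [1, 0, 0, 0]]
  V a = (0, 3, -1, 3)
Solving gives a = (3, -4, 3, 1).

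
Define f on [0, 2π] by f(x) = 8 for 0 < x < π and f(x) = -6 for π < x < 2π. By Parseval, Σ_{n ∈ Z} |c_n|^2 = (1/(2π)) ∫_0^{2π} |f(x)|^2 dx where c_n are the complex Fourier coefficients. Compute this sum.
Σ |c_n|^2 = 50

Parseval equates the L^2 energy of f (normalised by 1/(2π)) with the ℓ^2 sum of its Fourier coefficients: (1/(2π)) ∫_0^{2π} |f|^2 = Σ |c_n|^2.
Compute the left side: (1/(2π)) [∫_0^π 8^2 dx + ∫_π^{2π} (-6)^2 dx] = (1/(2π)) · (64π + 36π) = (64 + 36)/2 = 50.
So Σ_{n ∈ Z} |c_n|^2 = 50.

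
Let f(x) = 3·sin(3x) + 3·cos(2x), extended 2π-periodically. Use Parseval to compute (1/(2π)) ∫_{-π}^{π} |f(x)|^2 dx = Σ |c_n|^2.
Σ |c_n|^2 = 9

Expand |f|^2 and use orthogonality of {sin(nx), cos(mx)} on [-π, π]:
  ∫_{-π}^{π} sin(nx)^2 dx = π, ∫ cos(mx)^2 dx = π, and cross terms integrate to 0.
So ∫_{-π}^{π} f(x)^2 dx = 3^2 · π + 3^2 · π = (9 + 9)π.
Divide by 2π: (9 + 9)/2 = 9.
By Parseval, this equals Σ |c_n|^2.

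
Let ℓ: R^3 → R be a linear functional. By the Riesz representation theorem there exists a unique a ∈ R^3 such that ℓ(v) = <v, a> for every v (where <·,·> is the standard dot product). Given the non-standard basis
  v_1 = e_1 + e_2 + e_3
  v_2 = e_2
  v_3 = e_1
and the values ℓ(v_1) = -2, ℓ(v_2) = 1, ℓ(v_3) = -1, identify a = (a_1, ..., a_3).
a = (-1, 1, -2)

Write a = (a_1, ..., a_3) in the standard basis. For each basis vector v_i, ℓ(v_i) = <v_i, a> is a linear equation in the a_j's. Collect the n equations into a matrix system V a = ℓ, where row i of V is v_i (expressed in the standard basis). Since V is invertible (lower-triangular with 1s on the diagonal, up to permutation), solve by back-substitution:
  V =
[[1, 1, 1],
 [0, 1, 0],
 [1, 0, 0]]
  V a = (-2, 1, -1)
Solving gives a = (-1, 1, -2).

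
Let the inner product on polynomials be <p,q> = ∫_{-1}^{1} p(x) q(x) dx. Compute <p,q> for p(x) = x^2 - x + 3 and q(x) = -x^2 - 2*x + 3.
<p,q> = 284/15

Expand the product: p(x)·q(x) = -x^4 - x^3 + 2*x^2 - 9*x + 9.
∫_{-1}^{1} of each monomial x^k gives [2/(k+1) if k even, 0 if k odd]. Integrating term-by-term (or equivalently evaluating the antiderivative F(x) = -x^5/5 - x^4/4 + 2*x^3/3 - 9*x^2/2 + 9*x at the endpoints):
  F(1) − F(−1) = 283/60 − (-853/60) = 284/15.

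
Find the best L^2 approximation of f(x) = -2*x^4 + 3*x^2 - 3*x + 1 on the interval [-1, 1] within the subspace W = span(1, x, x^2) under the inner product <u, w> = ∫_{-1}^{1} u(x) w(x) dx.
g(x) = 9*x^2/7 - 3*x + 41/35

The best approximation g ∈ W is the orthogonal projection of f onto W. Writing g = a_0 + a_1 x + a_2 x^2, the coefficients solve the normal equations G · a = b where
  G_{ij} = <φ_i, φ_j> and b_i = <f, φ_i>, with φ_0 = 1, φ_1 = x, φ_2 = x^2.
G =
  [2, 0, 2/3]
  [0, 2/3, 0]
  [2/3, 0, 2/5],
b = (16/5, -2, 136/105).
Solving gives a_0 = 41/35, a_1 = -3, a_2 = 9/7, so
  g(x) = 9*x^2/7 - 3*x + 41/35.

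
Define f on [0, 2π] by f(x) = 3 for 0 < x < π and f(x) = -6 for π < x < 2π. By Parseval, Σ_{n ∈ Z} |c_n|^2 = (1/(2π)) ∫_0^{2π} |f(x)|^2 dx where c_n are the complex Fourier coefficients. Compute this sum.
Σ |c_n|^2 = 45/2

Parseval equates the L^2 energy of f (normalised by 1/(2π)) with the ℓ^2 sum of its Fourier coefficients: (1/(2π)) ∫_0^{2π} |f|^2 = Σ |c_n|^2.
Compute the left side: (1/(2π)) [∫_0^π 3^2 dx + ∫_π^{2π} (-6)^2 dx] = (1/(2π)) · (9π + 36π) = (9 + 36)/2 = 45/2.
So Σ_{n ∈ Z} |c_n|^2 = 45/2.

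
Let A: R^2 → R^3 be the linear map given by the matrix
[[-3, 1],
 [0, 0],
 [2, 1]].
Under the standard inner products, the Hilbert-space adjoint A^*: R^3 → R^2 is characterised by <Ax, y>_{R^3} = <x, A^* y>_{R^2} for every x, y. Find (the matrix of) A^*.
A^* = A^T =
[[-3, 0, 2],
 [1, 0, 1]]

For real matrices with standard dot products, the defining identity <Ax, y> = <x, A^* y> gives (Ax)^T y = x^T (A^*) y, i.e. x^T A^T y = x^T (A^*) y. Since this holds for all x, y, we must have A^* = A^T. Therefore
A^* =
[[-3, 0, 2],
 [1, 0, 1]].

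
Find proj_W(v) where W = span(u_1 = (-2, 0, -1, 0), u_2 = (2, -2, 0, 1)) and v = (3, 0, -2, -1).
proj_W(v) = (50/29, -18/29, 16/29, 9/29)

Set up U = [u_1 | ... | u_2] ∈ R^(4×2). The projector onto W = col(U) is P = U (U^T U)^(-1) U^T.
Compute U^T U =
  [5, -4]
  [-4, 9],
and U^T v = (-4, 5).
Solve U^T U · c = U^T v for the coefficients: c = (-16/29, 9/29). The projection is proj_W(v) = U c.
Check: (v - proj_W(v)) · u_1 = 0  (should be 0).
Check: (v - proj_W(v)) · u_2 = 0  (should be 0).
Result: proj_W(v) = (50/29, -18/29, 16/29, 9/29).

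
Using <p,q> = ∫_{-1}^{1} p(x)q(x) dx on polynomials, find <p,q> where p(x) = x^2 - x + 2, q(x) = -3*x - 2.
<p,q> = -22/3

Expand the product: p(x)·q(x) = -3*x^3 + x^2 - 4*x - 4.
∫_{-1}^{1} of each monomial x^k gives [2/(k+1) if k even, 0 if k odd]. Integrating term-by-term (or equivalently evaluating the antiderivative F(x) = -3*x^4/4 + x^3/3 - 2*x^2 - 4*x at the endpoints):
  F(1) − F(−1) = -77/12 − (11/12) = -22/3.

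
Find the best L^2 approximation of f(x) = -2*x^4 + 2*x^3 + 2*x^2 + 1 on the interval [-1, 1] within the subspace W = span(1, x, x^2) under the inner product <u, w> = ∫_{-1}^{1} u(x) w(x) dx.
g(x) = 2*x^2/7 + 6*x/5 + 41/35

The best approximation g ∈ W is the orthogonal projection of f onto W. Writing g = a_0 + a_1 x + a_2 x^2, the coefficients solve the normal equations G · a = b where
  G_{ij} = <φ_i, φ_j> and b_i = <f, φ_i>, with φ_0 = 1, φ_1 = x, φ_2 = x^2.
G =
  [2, 0, 2/3]
  [0, 2/3, 0]
  [2/3, 0, 2/5],
b = (38/15, 4/5, 94/105).
Solving gives a_0 = 41/35, a_1 = 6/5, a_2 = 2/7, so
  g(x) = 2*x^2/7 + 6*x/5 + 41/35.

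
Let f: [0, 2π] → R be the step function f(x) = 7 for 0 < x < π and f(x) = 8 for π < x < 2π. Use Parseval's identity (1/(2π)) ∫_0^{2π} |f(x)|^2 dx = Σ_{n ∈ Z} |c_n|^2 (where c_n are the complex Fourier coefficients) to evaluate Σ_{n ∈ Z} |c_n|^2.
Σ |c_n|^2 = 113/2

Parseval equates the L^2 energy of f (normalised by 1/(2π)) with the ℓ^2 sum of its Fourier coefficients: (1/(2π)) ∫_0^{2π} |f|^2 = Σ |c_n|^2.
Compute the left side: (1/(2π)) [∫_0^π 7^2 dx + ∫_π^{2π} 8^2 dx] = (1/(2π)) · (49π + 64π) = (49 + 64)/2 = 113/2.
So Σ_{n ∈ Z} |c_n|^2 = 113/2.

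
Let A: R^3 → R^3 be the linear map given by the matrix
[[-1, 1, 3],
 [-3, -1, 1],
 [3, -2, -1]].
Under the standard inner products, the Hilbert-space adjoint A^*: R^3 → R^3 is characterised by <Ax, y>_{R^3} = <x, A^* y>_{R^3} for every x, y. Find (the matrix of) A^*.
A^* = A^T =
[[-1, -3, 3],
 [1, -1, -2],
 [3, 1, -1]]

For real matrices with standard dot products, the defining identity <Ax, y> = <x, A^* y> gives (Ax)^T y = x^T (A^*) y, i.e. x^T A^T y = x^T (A^*) y. Since this holds for all x, y, we must have A^* = A^T. Therefore
A^* =
[[-1, -3, 3],
 [1, -1, -2],
 [3, 1, -1]].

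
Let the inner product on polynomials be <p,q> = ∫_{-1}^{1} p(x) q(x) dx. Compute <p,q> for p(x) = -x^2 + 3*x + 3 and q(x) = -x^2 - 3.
<p,q> = -88/5

Expand the product: p(x)·q(x) = x^4 - 3*x^3 - 9*x - 9.
∫_{-1}^{1} of each monomial x^k gives [2/(k+1) if k even, 0 if k odd]. Integrating term-by-term (or equivalently evaluating the antiderivative F(x) = x^5/5 - 3*x^4/4 - 9*x^2/2 - 9*x at the endpoints):
  F(1) − F(−1) = -281/20 − (71/20) = -88/5.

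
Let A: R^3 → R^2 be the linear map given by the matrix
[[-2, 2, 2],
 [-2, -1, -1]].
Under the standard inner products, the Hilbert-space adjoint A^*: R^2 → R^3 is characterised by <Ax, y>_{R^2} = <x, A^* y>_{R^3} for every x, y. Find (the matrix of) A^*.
A^* = A^T =
[[-2, -2],
 [2, -1],
 [2, -1]]

For real matrices with standard dot products, the defining identity <Ax, y> = <x, A^* y> gives (Ax)^T y = x^T (A^*) y, i.e. x^T A^T y = x^T (A^*) y. Since this holds for all x, y, we must have A^* = A^T. Therefore
A^* =
[[-2, -2],
 [2, -1],
 [2, -1]].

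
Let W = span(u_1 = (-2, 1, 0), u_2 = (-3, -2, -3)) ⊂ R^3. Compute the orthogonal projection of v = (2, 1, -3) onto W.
proj_W(v) = (89/94, -52/47, -51/94)

Set up U = [u_1 | ... | u_2] ∈ R^(3×2). The projector onto W = col(U) is P = U (U^T U)^(-1) U^T.
Compute U^T U =
  [5, 4]
  [4, 22],
and U^T v = (-3, 1).
Solve U^T U · c = U^T v for the coefficients: c = (-35/47, 17/94). The projection is proj_W(v) = U c.
Check: (v - proj_W(v)) · u_1 = 0  (should be 0).
Check: (v - proj_W(v)) · u_2 = 0  (should be 0).
Result: proj_W(v) = (89/94, -52/47, -51/94).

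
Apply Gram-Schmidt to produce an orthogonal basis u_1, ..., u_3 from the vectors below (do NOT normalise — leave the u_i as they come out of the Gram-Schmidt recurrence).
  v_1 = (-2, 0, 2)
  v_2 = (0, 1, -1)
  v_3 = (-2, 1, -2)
Orthogonal basis:
  u_1 = (-2, 0, 2)
  u_2 = (-1/2, 1, -1/2)
  u_3 = (-1, -1, -1)

Apply the Gram-Schmidt recurrence
  u_1 = v_1
  u_i = v_i − Σ_{j<i} ((v_i · u_j) / (u_j · u_j)) · u_j.

Step by step this gives:
  u_1 = (-2, 0, 2)
  u_2 = (-1/2, 1, -1/2)
  u_3 = (-1, -1, -1)

Orthogonality check:
  u_2 · u_1 = 0 (should be 0)
  u_3 · u_1 = 0 (should be 0)
  u_3 · u_2 = 0 (should be 0)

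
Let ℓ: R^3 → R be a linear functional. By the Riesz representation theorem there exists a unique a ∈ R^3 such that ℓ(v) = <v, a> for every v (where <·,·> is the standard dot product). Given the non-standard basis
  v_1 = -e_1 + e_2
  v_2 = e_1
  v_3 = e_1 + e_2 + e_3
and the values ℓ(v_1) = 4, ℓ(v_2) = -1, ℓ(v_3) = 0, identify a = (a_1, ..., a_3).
a = (-1, 3, -2)

Write a = (a_1, ..., a_3) in the standard basis. For each basis vector v_i, ℓ(v_i) = <v_i, a> is a linear equation in the a_j's. Collect the n equations into a matrix system V a = ℓ, where row i of V is v_i (expressed in the standard basis). Since V is invertible (lower-triangular with 1s on the diagonal, up to permutation), solve by back-substitution:
  V =
[[-1, 1, 0],
 [1, 0, 0],
 [1, 1, 1]]
  V a = (4, -1, 0)
Solving gives a = (-1, 3, -2).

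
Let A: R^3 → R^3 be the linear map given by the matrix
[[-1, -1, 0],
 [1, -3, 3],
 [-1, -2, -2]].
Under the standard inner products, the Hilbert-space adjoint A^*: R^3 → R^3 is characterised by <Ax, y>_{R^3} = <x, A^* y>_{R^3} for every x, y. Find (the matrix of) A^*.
A^* = A^T =
[[-1, 1, -1],
 [-1, -3, -2],
 [0, 3, -2]]

For real matrices with standard dot products, the defining identity <Ax, y> = <x, A^* y> gives (Ax)^T y = x^T (A^*) y, i.e. x^T A^T y = x^T (A^*) y. Since this holds for all x, y, we must have A^* = A^T. Therefore
A^* =
[[-1, 1, -1],
 [-1, -3, -2],
 [0, 3, -2]].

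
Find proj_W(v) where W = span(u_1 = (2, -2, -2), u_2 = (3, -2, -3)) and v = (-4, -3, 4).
proj_W(v) = (-4, -3, 4)

Set up U = [u_1 | ... | u_2] ∈ R^(3×2). The projector onto W = col(U) is P = U (U^T U)^(-1) U^T.
Compute U^T U =
  [12, 16]
  [16, 22],
and U^T v = (-10, -18).
Solve U^T U · c = U^T v for the coefficients: c = (17/2, -7). The projection is proj_W(v) = U c.
Check: (v - proj_W(v)) · u_1 = 0  (should be 0).
Check: (v - proj_W(v)) · u_2 = 0  (should be 0).
Result: proj_W(v) = (-4, -3, 4).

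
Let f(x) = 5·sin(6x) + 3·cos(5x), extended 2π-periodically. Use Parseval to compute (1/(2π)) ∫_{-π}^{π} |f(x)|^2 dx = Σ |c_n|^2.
Σ |c_n|^2 = 17

Expand |f|^2 and use orthogonality of {sin(nx), cos(mx)} on [-π, π]:
  ∫_{-π}^{π} sin(nx)^2 dx = π, ∫ cos(mx)^2 dx = π, and cross terms integrate to 0.
So ∫_{-π}^{π} f(x)^2 dx = 5^2 · π + 3^2 · π = (25 + 9)π.
Divide by 2π: (25 + 9)/2 = 17.
By Parseval, this equals Σ |c_n|^2.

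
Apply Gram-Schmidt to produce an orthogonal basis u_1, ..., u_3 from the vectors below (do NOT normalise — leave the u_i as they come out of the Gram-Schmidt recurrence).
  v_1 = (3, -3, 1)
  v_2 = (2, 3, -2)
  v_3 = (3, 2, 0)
Orthogonal basis:
  u_1 = (3, -3, 1)
  u_2 = (53/19, 42/19, -33/19)
  u_3 = (75/298, 100/149, 375/298)

Apply the Gram-Schmidt recurrence
  u_1 = v_1
  u_i = v_i − Σ_{j<i} ((v_i · u_j) / (u_j · u_j)) · u_j.

Step by step this gives:
  u_1 = (3, -3, 1)
  u_2 = (53/19, 42/19, -33/19)
  u_3 = (75/298, 100/149, 375/298)

Orthogonality check:
  u_2 · u_1 = 0 (should be 0)
  u_3 · u_1 = 0 (should be 0)
  u_3 · u_2 = 0 (should be 0)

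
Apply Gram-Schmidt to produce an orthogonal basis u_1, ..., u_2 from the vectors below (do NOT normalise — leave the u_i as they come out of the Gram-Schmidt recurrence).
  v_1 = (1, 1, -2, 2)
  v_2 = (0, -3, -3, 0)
Orthogonal basis:
  u_1 = (1, 1, -2, 2)
  u_2 = (-3/10, -33/10, -12/5, -3/5)

Apply the Gram-Schmidt recurrence
  u_1 = v_1
  u_i = v_i − Σ_{j<i} ((v_i · u_j) / (u_j · u_j)) · u_j.

Step by step this gives:
  u_1 = (1, 1, -2, 2)
  u_2 = (-3/10, -33/10, -12/5, -3/5)

Orthogonality check:
  u_2 · u_1 = 0 (should be 0)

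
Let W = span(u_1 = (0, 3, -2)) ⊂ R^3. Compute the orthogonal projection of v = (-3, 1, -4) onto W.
proj_W(v) = (0, 33/13, -22/13)

Set up U = [u_1 | ... | u_1] ∈ R^(3×1). The projector onto W = col(U) is P = U (U^T U)^(-1) U^T.
Compute U^T U =
  [13],
and U^T v = (11).
Solve U^T U · c = U^T v for the coefficients: c = (11/13). The projection is proj_W(v) = U c.
Check: (v - proj_W(v)) · u_1 = 0  (should be 0).
Result: proj_W(v) = (0, 33/13, -22/13).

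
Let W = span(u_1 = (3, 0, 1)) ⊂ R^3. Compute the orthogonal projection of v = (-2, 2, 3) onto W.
proj_W(v) = (-9/10, 0, -3/10)

Set up U = [u_1 | ... | u_1] ∈ R^(3×1). The projector onto W = col(U) is P = U (U^T U)^(-1) U^T.
Compute U^T U =
  [10],
and U^T v = (-3).
Solve U^T U · c = U^T v for the coefficients: c = (-3/10). The projection is proj_W(v) = U c.
Check: (v - proj_W(v)) · u_1 = 0  (should be 0).
Result: proj_W(v) = (-9/10, 0, -3/10).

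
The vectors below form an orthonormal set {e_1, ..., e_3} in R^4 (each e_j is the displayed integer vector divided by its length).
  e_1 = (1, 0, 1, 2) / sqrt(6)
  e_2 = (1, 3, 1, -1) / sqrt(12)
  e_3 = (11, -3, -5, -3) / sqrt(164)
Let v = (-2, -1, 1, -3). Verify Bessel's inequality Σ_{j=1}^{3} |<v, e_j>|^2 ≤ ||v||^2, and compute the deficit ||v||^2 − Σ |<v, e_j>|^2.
Σ |<v, e_j>|^2 = 789/82; ||v||^2 = 15; deficit = 441/82

Write each e_j = u_j / sqrt(<u_j, u_j>) where u_j is the displayed integer vector. Then <v, e_j> = <v, u_j> / sqrt(<u_j, u_j>), so |<v, e_j>|^2 = <v, u_j>^2 / <u_j, u_j>.
Coefficients: <v, e_1> = -7/sqrt(6), <v, e_2> = -1/sqrt(12), <v, e_3> = -15/sqrt(164).
Square and sum: Σ |<v, e_j>|^2 = 789/82.
Compute ||v||^2 = v·v = 15.
Deficit = 15 − 789/82 = 441/82 ≥ 0, confirming Bessel's inequality. (The deficit equals ||v − Σ <v,e_j> e_j||^2, the squared distance from v to span{e_j}.)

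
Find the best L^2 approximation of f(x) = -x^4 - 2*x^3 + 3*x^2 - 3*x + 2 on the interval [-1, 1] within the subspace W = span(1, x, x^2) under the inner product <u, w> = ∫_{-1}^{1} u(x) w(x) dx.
g(x) = 15*x^2/7 - 21*x/5 + 73/35

The best approximation g ∈ W is the orthogonal projection of f onto W. Writing g = a_0 + a_1 x + a_2 x^2, the coefficients solve the normal equations G · a = b where
  G_{ij} = <φ_i, φ_j> and b_i = <f, φ_i>, with φ_0 = 1, φ_1 = x, φ_2 = x^2.
G =
  [2, 0, 2/3]
  [0, 2/3, 0]
  [2/3, 0, 2/5],
b = (28/5, -14/5, 236/105).
Solving gives a_0 = 73/35, a_1 = -21/5, a_2 = 15/7, so
  g(x) = 15*x^2/7 - 21*x/5 + 73/35.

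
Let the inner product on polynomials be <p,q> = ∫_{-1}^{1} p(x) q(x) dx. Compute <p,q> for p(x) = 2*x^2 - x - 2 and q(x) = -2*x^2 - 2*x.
<p,q> = 12/5

Expand the product: p(x)·q(x) = -4*x^4 - 2*x^3 + 6*x^2 + 4*x.
∫_{-1}^{1} of each monomial x^k gives [2/(k+1) if k even, 0 if k odd]. Integrating term-by-term (or equivalently evaluating the antiderivative F(x) = -4*x^5/5 - x^4/2 + 2*x^3 + 2*x^2 at the endpoints):
  F(1) − F(−1) = 27/10 − (3/10) = 12/5.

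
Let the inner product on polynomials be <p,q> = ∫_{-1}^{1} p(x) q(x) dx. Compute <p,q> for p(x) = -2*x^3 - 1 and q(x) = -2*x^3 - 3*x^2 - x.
<p,q> = 138/35

Expand the product: p(x)·q(x) = 4*x^6 + 6*x^5 + 2*x^4 + 2*x^3 + 3*x^2 + x.
∫_{-1}^{1} of each monomial x^k gives [2/(k+1) if k even, 0 if k odd]. Integrating term-by-term (or equivalently evaluating the antiderivative F(x) = 4*x^7/7 + x^6 + 2*x^5/5 + x^4/2 + x^3 + x^2/2 at the endpoints):
  F(1) − F(−1) = 139/35 − (1/35) = 138/35.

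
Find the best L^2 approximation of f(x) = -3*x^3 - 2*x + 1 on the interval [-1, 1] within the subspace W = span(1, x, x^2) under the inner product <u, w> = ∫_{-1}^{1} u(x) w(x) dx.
g(x) = 1 - 19*x/5

The best approximation g ∈ W is the orthogonal projection of f onto W. Writing g = a_0 + a_1 x + a_2 x^2, the coefficients solve the normal equations G · a = b where
  G_{ij} = <φ_i, φ_j> and b_i = <f, φ_i>, with φ_0 = 1, φ_1 = x, φ_2 = x^2.
G =
  [2, 0, 2/3]
  [0, 2/3, 0]
  [2/3, 0, 2/5],
b = (2, -38/15, 2/3).
Solving gives a_0 = 1, a_1 = -19/5, a_2 = 0, so
  g(x) = 1 - 19*x/5.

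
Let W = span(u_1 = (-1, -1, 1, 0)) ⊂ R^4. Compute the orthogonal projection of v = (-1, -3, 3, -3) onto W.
proj_W(v) = (-7/3, -7/3, 7/3, 0)

Set up U = [u_1 | ... | u_1] ∈ R^(4×1). The projector onto W = col(U) is P = U (U^T U)^(-1) U^T.
Compute U^T U =
  [3],
and U^T v = (7).
Solve U^T U · c = U^T v for the coefficients: c = (7/3). The projection is proj_W(v) = U c.
Check: (v - proj_W(v)) · u_1 = 0  (should be 0).
Result: proj_W(v) = (-7/3, -7/3, 7/3, 0).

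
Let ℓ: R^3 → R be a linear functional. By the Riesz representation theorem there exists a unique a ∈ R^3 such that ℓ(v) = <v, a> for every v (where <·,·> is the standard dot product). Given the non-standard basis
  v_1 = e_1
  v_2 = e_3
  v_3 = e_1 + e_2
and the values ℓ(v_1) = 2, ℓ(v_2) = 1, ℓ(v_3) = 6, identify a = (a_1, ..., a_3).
a = (2, 4, 1)

Write a = (a_1, ..., a_3) in the standard basis. For each basis vector v_i, ℓ(v_i) = <v_i, a> is a linear equation in the a_j's. Collect the n equations into a matrix system V a = ℓ, where row i of V is v_i (expressed in the standard basis). Since V is invertible (lower-triangular with 1s on the diagonal, up to permutation), solve by back-substitution:
  V =
[[1, 0, 0],
 [0, 0, 1],
 [1, 1, 0]]
  V a = (2, 1, 6)
Solving gives a = (2, 4, 1).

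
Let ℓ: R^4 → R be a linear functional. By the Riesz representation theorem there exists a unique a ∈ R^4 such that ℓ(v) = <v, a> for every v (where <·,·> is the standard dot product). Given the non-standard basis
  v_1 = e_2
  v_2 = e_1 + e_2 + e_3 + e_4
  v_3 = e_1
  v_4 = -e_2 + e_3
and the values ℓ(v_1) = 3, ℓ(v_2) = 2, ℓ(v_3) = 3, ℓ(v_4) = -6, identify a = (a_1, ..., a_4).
a = (3, 3, -3, -1)

Write a = (a_1, ..., a_4) in the standard basis. For each basis vector v_i, ℓ(v_i) = <v_i, a> is a linear equation in the a_j's. Collect the n equations into a matrix system V a = ℓ, where row i of V is v_i (expressed in the standard basis). Since V is invertible (lower-triangular with 1s on the diagonal, up to permutation), solve by back-substitution:
  V =
[[0, 1, 0, 0],
 [1, 1, 1, 1],
 [1, 0, 0, 0],
 [0, -1, 1, 0]]
  V a = (3, 2, 3, -6)
Solving gives a = (3, 3, -3, -1).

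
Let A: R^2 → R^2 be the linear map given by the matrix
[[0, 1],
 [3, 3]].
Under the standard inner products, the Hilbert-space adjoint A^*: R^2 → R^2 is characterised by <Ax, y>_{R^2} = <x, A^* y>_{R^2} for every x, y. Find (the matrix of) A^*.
A^* = A^T =
[[0, 3],
 [1, 3]]

For real matrices with standard dot products, the defining identity <Ax, y> = <x, A^* y> gives (Ax)^T y = x^T (A^*) y, i.e. x^T A^T y = x^T (A^*) y. Since this holds for all x, y, we must have A^* = A^T. Therefore
A^* =
[[0, 3],
 [1, 3]].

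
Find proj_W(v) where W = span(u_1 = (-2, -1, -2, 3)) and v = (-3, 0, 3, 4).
proj_W(v) = (-4/3, -2/3, -4/3, 2)

Set up U = [u_1 | ... | u_1] ∈ R^(4×1). The projector onto W = col(U) is P = U (U^T U)^(-1) U^T.
Compute U^T U =
  [18],
and U^T v = (12).
Solve U^T U · c = U^T v for the coefficients: c = (2/3). The projection is proj_W(v) = U c.
Check: (v - proj_W(v)) · u_1 = 0  (should be 0).
Result: proj_W(v) = (-4/3, -2/3, -4/3, 2).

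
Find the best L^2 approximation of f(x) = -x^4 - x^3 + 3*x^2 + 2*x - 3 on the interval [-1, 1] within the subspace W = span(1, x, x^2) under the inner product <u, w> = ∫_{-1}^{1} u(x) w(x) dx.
g(x) = 15*x^2/7 + 7*x/5 - 102/35

The best approximation g ∈ W is the orthogonal projection of f onto W. Writing g = a_0 + a_1 x + a_2 x^2, the coefficients solve the normal equations G · a = b where
  G_{ij} = <φ_i, φ_j> and b_i = <f, φ_i>, with φ_0 = 1, φ_1 = x, φ_2 = x^2.
G =
  [2, 0, 2/3]
  [0, 2/3, 0]
  [2/3, 0, 2/5],
b = (-22/5, 14/15, -38/35).
Solving gives a_0 = -102/35, a_1 = 7/5, a_2 = 15/7, so
  g(x) = 15*x^2/7 + 7*x/5 - 102/35.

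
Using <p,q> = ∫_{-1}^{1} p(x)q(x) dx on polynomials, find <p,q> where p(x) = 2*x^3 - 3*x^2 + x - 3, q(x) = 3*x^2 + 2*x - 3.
<p,q> = 52/3

Expand the product: p(x)·q(x) = 6*x^5 - 5*x^4 - 9*x^3 + 2*x^2 - 9*x + 9.
∫_{-1}^{1} of each monomial x^k gives [2/(k+1) if k even, 0 if k odd]. Integrating term-by-term (or equivalently evaluating the antiderivative F(x) = x^6 - x^5 - 9*x^4/4 + 2*x^3/3 - 9*x^2/2 + 9*x at the endpoints):
  F(1) − F(−1) = 35/12 − (-173/12) = 52/3.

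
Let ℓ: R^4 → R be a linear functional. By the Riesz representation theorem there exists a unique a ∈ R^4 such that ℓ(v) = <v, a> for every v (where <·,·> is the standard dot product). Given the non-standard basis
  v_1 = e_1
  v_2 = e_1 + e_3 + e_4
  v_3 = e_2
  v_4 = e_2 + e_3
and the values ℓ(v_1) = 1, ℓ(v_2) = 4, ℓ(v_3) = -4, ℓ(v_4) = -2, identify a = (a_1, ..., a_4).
a = (1, -4, 2, 1)

Write a = (a_1, ..., a_4) in the standard basis. For each basis vector v_i, ℓ(v_i) = <v_i, a> is a linear equation in the a_j's. Collect the n equations into a matrix system V a = ℓ, where row i of V is v_i (expressed in the standard basis). Since V is invertible (lower-triangular with 1s on the diagonal, up to permutation), solve by back-substitution:
  V =
[[1, 0, 0, 0],
 [1, 0, 1, 1],
 [0, 1, 0, 0],
 [0, 1, 1, 0]]
  V a = (1, 4, -4, -2)
Solving gives a = (1, -4, 2, 1).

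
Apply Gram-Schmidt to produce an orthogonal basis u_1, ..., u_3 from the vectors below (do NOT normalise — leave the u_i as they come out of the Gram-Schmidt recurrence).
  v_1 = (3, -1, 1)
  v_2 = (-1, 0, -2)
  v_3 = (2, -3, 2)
Orthogonal basis:
  u_1 = (3, -1, 1)
  u_2 = (4/11, -5/11, -17/11)
  u_3 = (-13/15, -13/6, 13/30)

Apply the Gram-Schmidt recurrence
  u_1 = v_1
  u_i = v_i − Σ_{j<i} ((v_i · u_j) / (u_j · u_j)) · u_j.

Step by step this gives:
  u_1 = (3, -1, 1)
  u_2 = (4/11, -5/11, -17/11)
  u_3 = (-13/15, -13/6, 13/30)

Orthogonality check:
  u_2 · u_1 = 0 (should be 0)
  u_3 · u_1 = 0 (should be 0)
  u_3 · u_2 = 0 (should be 0)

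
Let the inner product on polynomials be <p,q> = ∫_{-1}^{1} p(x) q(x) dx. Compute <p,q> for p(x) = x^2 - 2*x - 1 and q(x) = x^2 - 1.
<p,q> = 16/15

Expand the product: p(x)·q(x) = x^4 - 2*x^3 - 2*x^2 + 2*x + 1.
∫_{-1}^{1} of each monomial x^k gives [2/(k+1) if k even, 0 if k odd]. Integrating term-by-term (or equivalently evaluating the antiderivative F(x) = x^5/5 - x^4/2 - 2*x^3/3 + x^2 + x at the endpoints):
  F(1) − F(−1) = 31/30 − (-1/30) = 16/15.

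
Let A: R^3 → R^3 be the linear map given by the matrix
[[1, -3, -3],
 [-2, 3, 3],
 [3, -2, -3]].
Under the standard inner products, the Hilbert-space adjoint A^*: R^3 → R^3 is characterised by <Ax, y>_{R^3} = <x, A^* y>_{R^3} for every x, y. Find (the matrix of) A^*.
A^* = A^T =
[[1, -2, 3],
 [-3, 3, -2],
 [-3, 3, -3]]

For real matrices with standard dot products, the defining identity <Ax, y> = <x, A^* y> gives (Ax)^T y = x^T (A^*) y, i.e. x^T A^T y = x^T (A^*) y. Since this holds for all x, y, we must have A^* = A^T. Therefore
A^* =
[[1, -2, 3],
 [-3, 3, -2],
 [-3, 3, -3]].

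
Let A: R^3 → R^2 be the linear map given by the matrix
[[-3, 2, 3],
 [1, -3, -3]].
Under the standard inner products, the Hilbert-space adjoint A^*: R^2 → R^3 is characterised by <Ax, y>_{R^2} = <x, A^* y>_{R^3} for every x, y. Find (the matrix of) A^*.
A^* = A^T =
[[-3, 1],
 [2, -3],
 [3, -3]]

For real matrices with standard dot products, the defining identity <Ax, y> = <x, A^* y> gives (Ax)^T y = x^T (A^*) y, i.e. x^T A^T y = x^T (A^*) y. Since this holds for all x, y, we must have A^* = A^T. Therefore
A^* =
[[-3, 1],
 [2, -3],
 [3, -3]].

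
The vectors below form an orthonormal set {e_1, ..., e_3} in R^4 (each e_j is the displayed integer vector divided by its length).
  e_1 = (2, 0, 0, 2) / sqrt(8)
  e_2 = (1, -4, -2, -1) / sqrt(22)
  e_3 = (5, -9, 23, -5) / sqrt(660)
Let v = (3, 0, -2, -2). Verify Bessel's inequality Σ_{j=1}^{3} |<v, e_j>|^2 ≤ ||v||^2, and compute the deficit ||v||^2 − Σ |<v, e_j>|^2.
Σ |<v, e_j>|^2 = 97/20; ||v||^2 = 17; deficit = 243/20

Write each e_j = u_j / sqrt(<u_j, u_j>) where u_j is the displayed integer vector. Then <v, e_j> = <v, u_j> / sqrt(<u_j, u_j>), so |<v, e_j>|^2 = <v, u_j>^2 / <u_j, u_j>.
Coefficients: <v, e_1> = 2/sqrt(8), <v, e_2> = 9/sqrt(22), <v, e_3> = -21/sqrt(660).
Square and sum: Σ |<v, e_j>|^2 = 97/20.
Compute ||v||^2 = v·v = 17.
Deficit = 17 − 97/20 = 243/20 ≥ 0, confirming Bessel's inequality. (The deficit equals ||v − Σ <v,e_j> e_j||^2, the squared distance from v to span{e_j}.)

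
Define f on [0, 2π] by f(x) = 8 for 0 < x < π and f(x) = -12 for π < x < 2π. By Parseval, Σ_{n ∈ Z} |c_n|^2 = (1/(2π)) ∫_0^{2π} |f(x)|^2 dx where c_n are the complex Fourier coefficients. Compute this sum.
Σ |c_n|^2 = 104

Parseval equates the L^2 energy of f (normalised by 1/(2π)) with the ℓ^2 sum of its Fourier coefficients: (1/(2π)) ∫_0^{2π} |f|^2 = Σ |c_n|^2.
Compute the left side: (1/(2π)) [∫_0^π 8^2 dx + ∫_π^{2π} (-12)^2 dx] = (1/(2π)) · (64π + 144π) = (64 + 144)/2 = 104.
So Σ_{n ∈ Z} |c_n|^2 = 104.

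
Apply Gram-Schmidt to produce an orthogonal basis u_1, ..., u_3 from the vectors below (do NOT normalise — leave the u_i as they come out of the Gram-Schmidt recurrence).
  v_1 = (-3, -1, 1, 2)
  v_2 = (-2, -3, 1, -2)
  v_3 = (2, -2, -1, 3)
Orthogonal basis:
  u_1 = (-3, -1, 1, 2)
  u_2 = (-4/5, -13/5, 3/5, -14/5)
  u_3 = (25/13, -17/6, -67/78, 74/39)

Apply the Gram-Schmidt recurrence
  u_1 = v_1
  u_i = v_i − Σ_{j<i} ((v_i · u_j) / (u_j · u_j)) · u_j.

Step by step this gives:
  u_1 = (-3, -1, 1, 2)
  u_2 = (-4/5, -13/5, 3/5, -14/5)
  u_3 = (25/13, -17/6, -67/78, 74/39)

Orthogonality check:
  u_2 · u_1 = 0 (should be 0)
  u_3 · u_1 = 0 (should be 0)
  u_3 · u_2 = 0 (should be 0)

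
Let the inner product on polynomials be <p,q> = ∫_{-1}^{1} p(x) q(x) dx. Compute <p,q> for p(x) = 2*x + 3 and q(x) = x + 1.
<p,q> = 22/3

Expand the product: p(x)·q(x) = 2*x^2 + 5*x + 3.
∫_{-1}^{1} of each monomial x^k gives [2/(k+1) if k even, 0 if k odd]. Integrating term-by-term (or equivalently evaluating the antiderivative F(x) = 2*x^3/3 + 5*x^2/2 + 3*x at the endpoints):
  F(1) − F(−1) = 37/6 − (-7/6) = 22/3.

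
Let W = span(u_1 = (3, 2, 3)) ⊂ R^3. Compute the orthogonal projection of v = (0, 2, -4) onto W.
proj_W(v) = (-12/11, -8/11, -12/11)

Set up U = [u_1 | ... | u_1] ∈ R^(3×1). The projector onto W = col(U) is P = U (U^T U)^(-1) U^T.
Compute U^T U =
  [22],
and U^T v = (-8).
Solve U^T U · c = U^T v for the coefficients: c = (-4/11). The projection is proj_W(v) = U c.
Check: (v - proj_W(v)) · u_1 = 0  (should be 0).
Result: proj_W(v) = (-12/11, -8/11, -12/11).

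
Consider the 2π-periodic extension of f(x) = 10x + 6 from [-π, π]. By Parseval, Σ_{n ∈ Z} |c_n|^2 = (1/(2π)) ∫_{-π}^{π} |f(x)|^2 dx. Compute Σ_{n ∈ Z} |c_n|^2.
Σ |c_n|^2 = 100π^2/3 + 36

Expand and integrate term by term over [-π, π]:
  ∫ (10x)^2 dx = 100·(2π^3/3); ∫ 2·10·(6)·x dx = 0 (odd integrand); ∫ 6^2 dx = 36·2π.
So (1/(2π)) ∫_{-π}^{π} (10x + 6)^2 dx = 100π^2/3 + 36 = 100π^2/3 + 36.
Parseval ⇒ Σ |c_n|^2 = 100π^2/3 + 36.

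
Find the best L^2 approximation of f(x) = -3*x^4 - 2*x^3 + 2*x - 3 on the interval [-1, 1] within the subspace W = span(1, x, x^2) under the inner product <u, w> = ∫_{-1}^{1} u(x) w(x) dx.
g(x) = -18*x^2/7 + 4*x/5 - 96/35

The best approximation g ∈ W is the orthogonal projection of f onto W. Writing g = a_0 + a_1 x + a_2 x^2, the coefficients solve the normal equations G · a = b where
  G_{ij} = <φ_i, φ_j> and b_i = <f, φ_i>, with φ_0 = 1, φ_1 = x, φ_2 = x^2.
G =
  [2, 0, 2/3]
  [0, 2/3, 0]
  [2/3, 0, 2/5],
b = (-36/5, 8/15, -20/7).
Solving gives a_0 = -96/35, a_1 = 4/5, a_2 = -18/7, so
  g(x) = -18*x^2/7 + 4*x/5 - 96/35.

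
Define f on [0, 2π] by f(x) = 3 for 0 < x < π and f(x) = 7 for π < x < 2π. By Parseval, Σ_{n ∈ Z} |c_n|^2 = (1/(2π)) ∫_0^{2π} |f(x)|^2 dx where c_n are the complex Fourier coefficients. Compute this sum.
Σ |c_n|^2 = 29

Parseval equates the L^2 energy of f (normalised by 1/(2π)) with the ℓ^2 sum of its Fourier coefficients: (1/(2π)) ∫_0^{2π} |f|^2 = Σ |c_n|^2.
Compute the left side: (1/(2π)) [∫_0^π 3^2 dx + ∫_π^{2π} 7^2 dx] = (1/(2π)) · (9π + 49π) = (9 + 49)/2 = 29.
So Σ_{n ∈ Z} |c_n|^2 = 29.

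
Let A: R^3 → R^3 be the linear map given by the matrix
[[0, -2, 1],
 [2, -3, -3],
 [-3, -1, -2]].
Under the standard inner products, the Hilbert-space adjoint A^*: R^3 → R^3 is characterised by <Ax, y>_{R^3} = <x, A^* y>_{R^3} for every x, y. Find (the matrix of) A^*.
A^* = A^T =
[[0, 2, -3],
 [-2, -3, -1],
 [1, -3, -2]]

For real matrices with standard dot products, the defining identity <Ax, y> = <x, A^* y> gives (Ax)^T y = x^T (A^*) y, i.e. x^T A^T y = x^T (A^*) y. Since this holds for all x, y, we must have A^* = A^T. Therefore
A^* =
[[0, 2, -3],
 [-2, -3, -1],
 [1, -3, -2]].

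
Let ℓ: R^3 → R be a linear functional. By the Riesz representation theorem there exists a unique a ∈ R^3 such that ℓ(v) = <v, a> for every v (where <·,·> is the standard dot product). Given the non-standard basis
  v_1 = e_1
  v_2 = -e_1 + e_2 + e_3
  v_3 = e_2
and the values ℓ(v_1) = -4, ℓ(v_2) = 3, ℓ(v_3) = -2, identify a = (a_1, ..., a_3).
a = (-4, -2, 1)

Write a = (a_1, ..., a_3) in the standard basis. For each basis vector v_i, ℓ(v_i) = <v_i, a> is a linear equation in the a_j's. Collect the n equations into a matrix system V a = ℓ, where row i of V is v_i (expressed in the standard basis). Since V is invertible (lower-triangular with 1s on the diagonal, up to permutation), solve by back-substitution:
  V =
[[1, 0, 0],
 [-1, 1, 1],
 [0, 1, 0]]
  V a = (-4, 3, -2)
Solving gives a = (-4, -2, 1).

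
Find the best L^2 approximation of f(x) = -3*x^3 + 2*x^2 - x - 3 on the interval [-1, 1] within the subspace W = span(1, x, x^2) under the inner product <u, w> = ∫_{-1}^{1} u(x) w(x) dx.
g(x) = 2*x^2 - 14*x/5 - 3

The best approximation g ∈ W is the orthogonal projection of f onto W. Writing g = a_0 + a_1 x + a_2 x^2, the coefficients solve the normal equations G · a = b where
  G_{ij} = <φ_i, φ_j> and b_i = <f, φ_i>, with φ_0 = 1, φ_1 = x, φ_2 = x^2.
G =
  [2, 0, 2/3]
  [0, 2/3, 0]
  [2/3, 0, 2/5],
b = (-14/3, -28/15, -6/5).
Solving gives a_0 = -3, a_1 = -14/5, a_2 = 2, so
  g(x) = 2*x^2 - 14*x/5 - 3.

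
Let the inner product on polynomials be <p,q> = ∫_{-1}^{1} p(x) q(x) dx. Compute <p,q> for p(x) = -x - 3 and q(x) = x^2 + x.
<p,q> = -8/3

Expand the product: p(x)·q(x) = -x^3 - 4*x^2 - 3*x.
∫_{-1}^{1} of each monomial x^k gives [2/(k+1) if k even, 0 if k odd]. Integrating term-by-term (or equivalently evaluating the antiderivative F(x) = -x^4/4 - 4*x^3/3 - 3*x^2/2 at the endpoints):
  F(1) − F(−1) = -37/12 − (-5/12) = -8/3.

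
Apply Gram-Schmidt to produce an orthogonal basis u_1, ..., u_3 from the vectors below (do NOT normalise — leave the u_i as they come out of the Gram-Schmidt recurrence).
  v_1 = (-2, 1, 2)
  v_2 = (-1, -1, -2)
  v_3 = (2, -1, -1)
Orthogonal basis:
  u_1 = (-2, 1, 2)
  u_2 = (-5/3, -2/3, -4/3)
  u_3 = (0, -2/5, 1/5)

Apply the Gram-Schmidt recurrence
  u_1 = v_1
  u_i = v_i − Σ_{j<i} ((v_i · u_j) / (u_j · u_j)) · u_j.

Step by step this gives:
  u_1 = (-2, 1, 2)
  u_2 = (-5/3, -2/3, -4/3)
  u_3 = (0, -2/5, 1/5)

Orthogonality check:
  u_2 · u_1 = 0 (should be 0)
  u_3 · u_1 = 0 (should be 0)
  u_3 · u_2 = 0 (should be 0)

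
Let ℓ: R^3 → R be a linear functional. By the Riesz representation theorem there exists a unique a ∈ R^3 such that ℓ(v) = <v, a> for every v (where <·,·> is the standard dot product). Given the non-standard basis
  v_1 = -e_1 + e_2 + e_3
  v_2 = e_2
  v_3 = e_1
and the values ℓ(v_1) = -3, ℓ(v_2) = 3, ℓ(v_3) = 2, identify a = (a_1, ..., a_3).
a = (2, 3, -4)

Write a = (a_1, ..., a_3) in the standard basis. For each basis vector v_i, ℓ(v_i) = <v_i, a> is a linear equation in the a_j's. Collect the n equations into a matrix system V a = ℓ, where row i of V is v_i (expressed in the standard basis). Since V is invertible (lower-triangular with 1s on the diagonal, up to permutation), solve by back-substitution:
  V =
[[-1, 1, 1],
 [0, 1, 0],
 [1, 0, 0]]
  V a = (-3, 3, 2)
Solving gives a = (2, 3, -4).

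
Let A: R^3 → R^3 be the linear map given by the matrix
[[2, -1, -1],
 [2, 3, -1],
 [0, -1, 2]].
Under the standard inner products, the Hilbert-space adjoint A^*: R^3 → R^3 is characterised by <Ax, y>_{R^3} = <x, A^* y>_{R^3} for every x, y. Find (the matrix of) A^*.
A^* = A^T =
[[2, 2, 0],
 [-1, 3, -1],
 [-1, -1, 2]]

For real matrices with standard dot products, the defining identity <Ax, y> = <x, A^* y> gives (Ax)^T y = x^T (A^*) y, i.e. x^T A^T y = x^T (A^*) y. Since this holds for all x, y, we must have A^* = A^T. Therefore
A^* =
[[2, 2, 0],
 [-1, 3, -1],
 [-1, -1, 2]].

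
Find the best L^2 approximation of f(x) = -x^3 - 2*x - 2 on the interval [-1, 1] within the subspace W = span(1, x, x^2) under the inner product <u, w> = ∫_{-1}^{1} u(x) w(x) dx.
g(x) = -13*x/5 - 2

The best approximation g ∈ W is the orthogonal projection of f onto W. Writing g = a_0 + a_1 x + a_2 x^2, the coefficients solve the normal equations G · a = b where
  G_{ij} = <φ_i, φ_j> and b_i = <f, φ_i>, with φ_0 = 1, φ_1 = x, φ_2 = x^2.
G =
  [2, 0, 2/3]
  [0, 2/3, 0]
  [2/3, 0, 2/5],
b = (-4, -26/15, -4/3).
Solving gives a_0 = -2, a_1 = -13/5, a_2 = 0, so
  g(x) = -13*x/5 - 2.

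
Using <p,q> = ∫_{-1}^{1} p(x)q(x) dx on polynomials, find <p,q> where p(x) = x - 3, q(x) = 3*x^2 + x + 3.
<p,q> = -70/3

Expand the product: p(x)·q(x) = 3*x^3 - 8*x^2 - 9.
∫_{-1}^{1} of each monomial x^k gives [2/(k+1) if k even, 0 if k odd]. Integrating term-by-term (or equivalently evaluating the antiderivative F(x) = 3*x^4/4 - 8*x^3/3 - 9*x at the endpoints):
  F(1) − F(−1) = -131/12 − (149/12) = -70/3.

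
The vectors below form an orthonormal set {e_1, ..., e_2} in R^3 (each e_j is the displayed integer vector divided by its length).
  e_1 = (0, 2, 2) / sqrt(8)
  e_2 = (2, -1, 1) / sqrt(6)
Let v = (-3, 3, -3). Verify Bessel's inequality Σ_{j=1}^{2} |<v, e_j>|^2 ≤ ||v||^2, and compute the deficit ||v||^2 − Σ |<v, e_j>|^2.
Σ |<v, e_j>|^2 = 24; ||v||^2 = 27; deficit = 3

Write each e_j = u_j / sqrt(<u_j, u_j>) where u_j is the displayed integer vector. Then <v, e_j> = <v, u_j> / sqrt(<u_j, u_j>), so |<v, e_j>|^2 = <v, u_j>^2 / <u_j, u_j>.
Coefficients: <v, e_1> = 0/sqrt(8), <v, e_2> = -12/sqrt(6).
Square and sum: Σ |<v, e_j>|^2 = 24.
Compute ||v||^2 = v·v = 27.
Deficit = 27 − 24 = 3 ≥ 0, confirming Bessel's inequality. (The deficit equals ||v − Σ <v,e_j> e_j||^2, the squared distance from v to span{e_j}.)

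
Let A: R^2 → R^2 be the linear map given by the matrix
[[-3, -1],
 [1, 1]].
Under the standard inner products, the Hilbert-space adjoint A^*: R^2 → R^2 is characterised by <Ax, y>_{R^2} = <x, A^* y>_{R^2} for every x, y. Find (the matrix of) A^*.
A^* = A^T =
[[-3, 1],
 [-1, 1]]

For real matrices with standard dot products, the defining identity <Ax, y> = <x, A^* y> gives (Ax)^T y = x^T (A^*) y, i.e. x^T A^T y = x^T (A^*) y. Since this holds for all x, y, we must have A^* = A^T. Therefore
A^* =
[[-3, 1],
 [-1, 1]].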